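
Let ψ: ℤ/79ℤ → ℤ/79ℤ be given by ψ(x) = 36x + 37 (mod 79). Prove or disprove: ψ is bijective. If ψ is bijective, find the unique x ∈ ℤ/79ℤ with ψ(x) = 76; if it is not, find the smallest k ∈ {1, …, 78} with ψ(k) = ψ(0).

34

Suppose ψ(a) = ψ(b) in ℤ/79ℤ. Then 36a + 37 ≡ 36b + 37 (mod 79), so 36(a − b) ≡ 0 (mod 79).
Since gcd(36, 79) = 1, 36 is invertible modulo 79, so a − b ≡ 0 (mod 79), i.e. a = b.
We now compute 36⁻¹ mod 79 explicitly. Euclid's algorithm: 79 = 2·36 + 7, 36 = 5·7 + 1; back-substituting gives 1 = 11·36 − 5·79, so 36⁻¹ ≡ 11 (mod 79).
For any y ∈ ℤ/79ℤ, x = 11(y − 37) mod 79 satisfies ψ(x) = 36·11(y − 37) + 37 ≡ y (since 36·11 ≡ 1 mod 79). So every y has a preimage.
Thus ψ is bijective.
Since ψ is bijective, we find ψ⁻¹(76): we need 36x ≡ 76 − 37 ≡ 39 (mod 79). Using 36⁻¹ = 11: x ≡ 11·39 = 429 = 5·79 + 34, so x = 34.
Check: ψ(34) = 36·34 + 37 = 1261 = 15·79 + 76 ≡ 76 (mod 79).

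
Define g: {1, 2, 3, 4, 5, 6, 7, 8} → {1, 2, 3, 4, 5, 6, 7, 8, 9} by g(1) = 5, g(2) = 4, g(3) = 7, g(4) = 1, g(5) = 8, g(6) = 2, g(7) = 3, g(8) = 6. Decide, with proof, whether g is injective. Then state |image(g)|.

The values g(1), …, g(8) are 5, 4, 7, 1, 8, 2, 3, 6 — all distinct.
So g(u) = g(v) only when u = v, and g is injective.
The image of g is {1, 2, 3, 4, 5, 6, 7, 8}, which has 8 elements.

8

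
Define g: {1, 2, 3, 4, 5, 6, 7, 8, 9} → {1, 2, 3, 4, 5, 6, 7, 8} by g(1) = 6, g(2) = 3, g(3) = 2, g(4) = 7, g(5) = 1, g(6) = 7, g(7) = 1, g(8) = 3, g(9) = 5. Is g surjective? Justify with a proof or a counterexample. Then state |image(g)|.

No element maps to 4, so g is not surjective.
The image of g is {1, 2, 3, 5, 6, 7}, which has 6 elements.

6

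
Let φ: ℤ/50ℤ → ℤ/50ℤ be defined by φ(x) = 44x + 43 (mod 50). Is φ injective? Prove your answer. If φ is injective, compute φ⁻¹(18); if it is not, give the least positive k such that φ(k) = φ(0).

Recall: φ is injective if φ(a) = φ(b) implies a = b.
We have gcd(44, 50) = 2 > 1. Taking a = 0 and b = 25: φ(0) = 43 and φ(25) = 44·25 + 43 = 1143 ≡ 43 (mod 50).
So φ(0) = φ(25) while 0 ≠ 25, thus φ is not injective.
Since φ is not injective, we find the least positive k with φ(k) = φ(0): this means 44k ≡ 0 (mod 50), i.e. 50 ∣ 44k. Since gcd(44, 50) = 2, dividing through by 2 this holds exactly when 25 ∣ 22k, and as gcd(22, 25) = 1, exactly when 25 ∣ k.
The smallest positive such k is 25.

25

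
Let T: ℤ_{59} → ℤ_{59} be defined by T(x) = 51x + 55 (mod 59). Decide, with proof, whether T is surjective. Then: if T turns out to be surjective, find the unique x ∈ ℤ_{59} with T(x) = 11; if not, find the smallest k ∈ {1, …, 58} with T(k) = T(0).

35

Recall: surjectivity means every element of the codomain has a preimage under T.
Since gcd(51, 59) = 1, 51 is invertible modulo 59. Euclid's algorithm: 59 = 1·51 + 8, 51 = 6·8 + 3, 8 = 2·3 + 2, 3 = 1·2 + 1; back-substituting gives 1 = 22·51 − 19·59, so 51⁻¹ ≡ 22 (mod 59).
Then y ↦ 22(y − 55) is a two-sided inverse to T, so every y ∈ ℤ_{59} has a preimage.
Therefore T is surjective.
Since T is surjective, we compute T⁻¹(11): solve 51x + 55 ≡ 11 (mod 59), i.e. 51x ≡ 15 (mod 59).
Multiplying by 51⁻¹ = 22 gives x ≡ 22·15 = 330 = 5·59 + 35 ≡ 35 (mod 59).
Check: T(35) = 51·35 + 55 = 1840 = 31·59 + 11 ≡ 11 (mod 59).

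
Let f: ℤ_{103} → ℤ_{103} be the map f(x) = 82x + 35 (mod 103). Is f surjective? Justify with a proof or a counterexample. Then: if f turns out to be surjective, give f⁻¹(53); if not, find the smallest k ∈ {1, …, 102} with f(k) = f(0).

58

By definition, f is surjective if every y in the codomain equals f(x) for some x in the domain.
Since gcd(82, 103) = 1, 82 is invertible modulo 103. Euclid's algorithm: 103 = 1·82 + 21, 82 = 3·21 + 19, 21 = 1·19 + 2, 19 = 9·2 + 1; back-substituting gives 1 = 49·82 − 39·103, so 82⁻¹ ≡ 49 (mod 103).
For any y ∈ ℤ_{103}, x = 49(y − 35) mod 103 satisfies f(x) = 82·49(y − 35) + 35 ≡ y (since 82·49 ≡ 1 mod 103). So every y has a preimage.
Hence f is surjective.
Since f is surjective, we find f⁻¹(53): we need 82x ≡ 53 − 35 ≡ 18 (mod 103). Using 82⁻¹ = 49: x ≡ 49·18 = 882 = 8·103 + 58, so x = 58.
Check: f(58) = 82·58 + 35 = 4791 = 46·103 + 53 ≡ 53 (mod 103).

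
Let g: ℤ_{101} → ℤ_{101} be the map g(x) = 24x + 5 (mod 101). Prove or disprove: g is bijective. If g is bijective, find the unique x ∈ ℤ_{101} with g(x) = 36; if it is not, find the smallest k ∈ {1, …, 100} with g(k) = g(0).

Suppose g(a) = g(b) in ℤ_{101}. Then 24a + 5 ≡ 24b + 5 (mod 101), therefore 24(a − b) ≡ 0 (mod 101).
Since gcd(24, 101) = 1, 24 is invertible modulo 101, thus a − b ≡ 0 (mod 101), i.e. a = b.
We now compute 24⁻¹ mod 101 explicitly. Euclid's algorithm: 101 = 4·24 + 5, 24 = 4·5 + 4, 5 = 1·4 + 1; back-substituting gives 1 = 80·24 − 19·101, so 24⁻¹ ≡ 80 (mod 101).
For any y ∈ ℤ_{101}, x = 80(y − 5) mod 101 satisfies g(x) = 24·80(y − 5) + 5 ≡ y (since 24·80 ≡ 1 mod 101). So every y has a preimage.
Therefore g is bijective.
Since g is bijective, we compute g⁻¹(36): solve 24x + 5 ≡ 36 (mod 101), i.e. 24x ≡ 31 (mod 101).
Multiplying by 24⁻¹ = 80 gives x ≡ 80·31 = 2480 = 24·101 + 56 ≡ 56 (mod 101).
Check: g(56) = 24·56 + 5 = 1349 = 13·101 + 36 ≡ 36 (mod 101).

56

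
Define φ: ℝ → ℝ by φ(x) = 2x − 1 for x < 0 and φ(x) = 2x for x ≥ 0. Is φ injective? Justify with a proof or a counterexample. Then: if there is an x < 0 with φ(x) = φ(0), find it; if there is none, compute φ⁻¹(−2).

-1/2

Both pieces are strictly increasing (slopes 2 and 2), so each is injective on its own interval.
The left piece maps (−∞, 0) onto (−∞, −1); the right piece maps [0, ∞) onto [0, ∞).
These images are disjoint, so no value is attained by both pieces. Therefore φ is injective.
Because the two images are disjoint, no x < 0 has φ(x) = φ(0), so we compute φ⁻¹(−2): −2 lies in (−∞, −1), so solve 2x − 1 = −2: x = (−2 + 1)/2 = −1/2.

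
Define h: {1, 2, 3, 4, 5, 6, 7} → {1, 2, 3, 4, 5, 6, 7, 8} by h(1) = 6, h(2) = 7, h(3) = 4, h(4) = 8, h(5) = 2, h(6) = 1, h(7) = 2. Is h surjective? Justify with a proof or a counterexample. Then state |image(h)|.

6

No element maps to 3, so h is not surjective.
The image of h is {1, 2, 4, 6, 7, 8}, which has 6 elements.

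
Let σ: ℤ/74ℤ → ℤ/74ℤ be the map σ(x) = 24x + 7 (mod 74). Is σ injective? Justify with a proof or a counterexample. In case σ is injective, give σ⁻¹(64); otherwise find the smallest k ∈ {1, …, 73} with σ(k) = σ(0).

We have gcd(24, 74) = 2 > 1. Taking a = 0 and b = 37: σ(0) = 7 and σ(37) = 24·37 + 7 = 895 ≡ 7 (mod 74).
So σ(0) = σ(37) while 0 ≠ 37, so σ is not injective.
Since σ is not injective, we find the least positive k with σ(k) = σ(0): this means 24k ≡ 0 (mod 74), i.e. 74 ∣ 24k. Since gcd(24, 74) = 2, dividing through by 2 this holds exactly when 37 ∣ 12k, and as gcd(12, 37) = 1, exactly when 37 ∣ k.
The smallest positive such k is 37.

37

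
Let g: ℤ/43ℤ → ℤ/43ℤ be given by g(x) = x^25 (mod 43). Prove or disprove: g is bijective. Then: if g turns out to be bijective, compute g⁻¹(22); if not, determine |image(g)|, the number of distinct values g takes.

Since 43 is prime, the nonzero elements of ℤ/43ℤ form a cyclic group of order 42.
As gcd(25, 42) = 1, raising to the 25th power is a bijection on this group: if u^25 ≡ v^25 then (uv^{−1})^25 = 1, and the only element of order dividing gcd(25, 42) = 1 is 1, so u = v.
With g(0) = 0 this makes g injective on all of ℤ/43ℤ, hence bijective (finite equal-size domain and codomain). In particular g is bijective.
Since g is bijective, we find the preimage of 22. The inverse of x ↦ x^25 on (ℤ/43ℤ)^× is x ↦ x^37, because 25·37 = 925 = 22·42 + 1 ≡ 1 (mod 42) and x^{42} = 1 for x ≠ 0 (Fermat). So g⁻¹(22) = 22^37 mod 43.
Repeated squaring mod 43: 22^1 ≡ 22, 22^2 ≡ 22² = 484 ≡ 11, 22^4 ≡ 11² = 121 ≡ 35, 22^8 ≡ 35² = 1225 ≡ 21, 22^16 ≡ 21² = 441 ≡ 11, 22^32 ≡ 11² = 121 ≡ 35. Since 37 = 32 + 4 + 1, 22^37 ≡ 35·35·22: 35·35 = 1225 ≡ 21, then 21·22 = 462 ≡ 32. So 22^37 ≡ 32 (mod 43).
Hence g⁻¹(22) = 32.

32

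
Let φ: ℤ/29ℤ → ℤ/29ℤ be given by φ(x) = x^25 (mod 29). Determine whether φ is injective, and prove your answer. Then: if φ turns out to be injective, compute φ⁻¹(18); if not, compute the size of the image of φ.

27

Since 29 is prime, the nonzero elements of ℤ/29ℤ form a cyclic group of order 28.
As gcd(25, 28) = 1, raising to the 25th power is a bijection on this group: if s^25 ≡ t^25 then (st^{−1})^25 = 1, and the only element of order dividing gcd(25, 28) = 1 is 1, so s = t.
With φ(0) = 0 this makes φ injective on all of ℤ/29ℤ, hence bijective (finite equal-size domain and codomain). In particular φ is injective.
Since φ is injective, we find the preimage of 18. The inverse of x ↦ x^25 on (ℤ/29ℤ)^× is x ↦ x^9, because 25·9 = 225 = 8·28 + 1 ≡ 1 (mod 28) and x^{28} = 1 for x ≠ 0 (Fermat). So φ⁻¹(18) = 18^9 mod 29.
Repeated squaring mod 29: 18^1 ≡ 18, 18^2 ≡ 18² = 324 ≡ 5, 18^4 ≡ 5² = 25, 18^8 ≡ 25² = 625 ≡ 16. Since 9 = 8 + 1, 18^9 ≡ 16·18: 16·18 = 288 ≡ 27. So 18^9 ≡ 27 (mod 29).
Hence φ⁻¹(18) = 27.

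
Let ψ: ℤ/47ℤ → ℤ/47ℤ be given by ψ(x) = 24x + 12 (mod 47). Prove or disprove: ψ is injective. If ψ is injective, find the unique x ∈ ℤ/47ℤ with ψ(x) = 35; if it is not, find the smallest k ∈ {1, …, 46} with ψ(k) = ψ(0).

46

Suppose ψ(x_1) = ψ(x_2) in ℤ/47ℤ. Then 24x_1 + 12 ≡ 24x_2 + 12 (mod 47), thus 24(x_1 − x_2) ≡ 0 (mod 47).
Since gcd(24, 47) = 1, 24 is invertible modulo 47, thus x_1 − x_2 ≡ 0 (mod 47), i.e. x_1 = x_2.
So ψ is injective.
We now compute 24⁻¹ mod 47 explicitly. Euclid's algorithm: 47 = 1·24 + 23, 24 = 1·23 + 1; back-substituting gives 1 = 2·24 − 1·47, so 24⁻¹ ≡ 2 (mod 47).
Since ψ is injective, we compute ψ⁻¹(35): solve 24x + 12 ≡ 35 (mod 47), i.e. 24x ≡ 23 (mod 47).
Multiplying by 24⁻¹ = 2 gives x ≡ 2·23 = 46 ≡ 46 (mod 47).
Check: ψ(46) = 24·46 + 12 = 1116 = 23·47 + 35 ≡ 35 (mod 47).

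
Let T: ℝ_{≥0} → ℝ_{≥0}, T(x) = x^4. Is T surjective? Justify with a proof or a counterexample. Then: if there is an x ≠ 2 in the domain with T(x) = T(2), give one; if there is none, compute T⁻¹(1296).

For any y ∈ ℝ_{≥0}, x = y^{1/4} ∈ ℝ_{≥0} gives T(x) = y, so T is surjective.
Since x ↦ x^4 is strictly increasing on ℝ_{≥0}, it is injective there, so no x ≠ 2 in the domain has T(x) = T(2). We therefore compute T⁻¹(1296) = 1296^{1/4} = 6 (indeed 6^4 = 1296).

6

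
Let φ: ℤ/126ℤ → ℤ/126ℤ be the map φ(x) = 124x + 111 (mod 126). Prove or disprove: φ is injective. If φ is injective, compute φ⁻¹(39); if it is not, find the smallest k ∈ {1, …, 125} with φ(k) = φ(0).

We have gcd(124, 126) = 2 > 1. Taking a = 0 and b = 63: φ(0) = 111 and φ(63) = 124·63 + 111 = 7923 ≡ 111 (mod 126).
So φ(0) = φ(63) while 0 ≠ 63, thus φ is not injective.
Since φ is not injective, we find the least positive k with φ(k) = φ(0): this means 124k ≡ 0 (mod 126), i.e. 126 ∣ 124k. Since gcd(124, 126) = 2, dividing through by 2 this holds exactly when 63 ∣ 62k, and as gcd(62, 63) = 1, exactly when 63 ∣ k.
The smallest positive such k is 63.

63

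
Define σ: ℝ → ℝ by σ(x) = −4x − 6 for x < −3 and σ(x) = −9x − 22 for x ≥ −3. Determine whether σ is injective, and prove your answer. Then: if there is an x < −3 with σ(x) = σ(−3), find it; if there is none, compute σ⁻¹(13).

-19/4

Both pieces are strictly decreasing (slopes −4 and −9), so each is injective on its own interval.
The left piece maps (−∞, −3) onto (6, ∞); the right piece maps [−3, ∞) onto (−∞, 5].
These images are disjoint, so no value is attained by both pieces. Thus σ is injective.
Because the two images are disjoint, no x < −3 has σ(x) = σ(−3), so we compute σ⁻¹(13): 13 lies in (6, ∞), so solve −4x − 6 = 13: x = (13 + 6)/(−4) = −19/4.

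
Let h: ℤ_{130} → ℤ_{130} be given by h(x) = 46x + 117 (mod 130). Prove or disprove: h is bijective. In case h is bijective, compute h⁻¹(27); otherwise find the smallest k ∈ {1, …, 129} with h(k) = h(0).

65

We have gcd(46, 130) = 2 > 1. Taking x_1 = 0 and x_2 = 65: h(0) = 117 and h(65) = 46·65 + 117 = 3107 ≡ 117 (mod 130).
So h(0) = h(65) while 0 ≠ 65, so h is not injective, hence not bijective.
Since h is not bijective, we find the least positive k with h(k) = h(0): this means 46k ≡ 0 (mod 130), i.e. 130 ∣ 46k. Since gcd(46, 130) = 2, dividing through by 2 this holds exactly when 65 ∣ 23k, and as gcd(23, 65) = 1, exactly when 65 ∣ k.
The smallest positive such k is 65.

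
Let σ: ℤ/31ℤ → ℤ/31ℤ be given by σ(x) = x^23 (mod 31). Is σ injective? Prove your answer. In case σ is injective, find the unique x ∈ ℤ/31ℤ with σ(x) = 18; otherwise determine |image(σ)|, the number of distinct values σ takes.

Since 31 is prime, the nonzero elements of ℤ/31ℤ form a cyclic group of order 30.
As gcd(23, 30) = 1, raising to the 23rd power is a bijection on this group: if a^23 ≡ b^23 then (ab^{−1})^23 = 1, and the only element of order dividing gcd(23, 30) = 1 is 1, so a = b.
With σ(0) = 0 this makes σ injective on all of ℤ/31ℤ, hence bijective (finite equal-size domain and codomain). In particular σ is injective.
Since σ is injective, we find the preimage of 18. The inverse of x ↦ x^23 on (ℤ/31ℤ)^× is x ↦ x^17, because 23·17 = 391 = 13·30 + 1 ≡ 1 (mod 30) and x^{30} = 1 for x ≠ 0 (Fermat). So σ⁻¹(18) = 18^17 mod 31.
Repeated squaring mod 31: 18^1 ≡ 18, 18^2 ≡ 18² = 324 ≡ 14, 18^4 ≡ 14² = 196 ≡ 10, 18^8 ≡ 10² = 100 ≡ 7, 18^16 ≡ 7² = 49 ≡ 18. Since 17 = 16 + 1, 18^17 ≡ 18·18: 18·18 = 324 ≡ 14. So 18^17 ≡ 14 (mod 31).
Hence σ⁻¹(18) = 14.

14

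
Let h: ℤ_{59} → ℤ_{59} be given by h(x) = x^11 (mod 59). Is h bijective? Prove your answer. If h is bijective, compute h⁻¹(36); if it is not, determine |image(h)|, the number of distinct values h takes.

16

Since 59 is prime, the nonzero elements of ℤ_{59} form a cyclic group of order 58.
As gcd(11, 58) = 1, raising to the 11th power is a bijection on this group: if s^11 ≡ t^11 then (st^{−1})^11 = 1, and the only element of order dividing gcd(11, 58) = 1 is 1, so s = t.
With h(0) = 0 this makes h injective on all of ℤ_{59}, hence bijective (finite equal-size domain and codomain). In particular h is bijective.
Since h is bijective, we find the preimage of 36. The inverse of x ↦ x^11 on (ℤ_{59})^× is x ↦ x^37, because 11·37 = 407 = 7·58 + 1 ≡ 1 (mod 58) and x^{58} = 1 for x ≠ 0 (Fermat). So h⁻¹(36) = 36^37 mod 59.
Repeated squaring mod 59: 36^1 ≡ 36, 36^2 ≡ 36² = 1296 ≡ 57, 36^4 ≡ 57² = 3249 ≡ 4, 36^8 ≡ 4² = 16, 36^16 ≡ 16² = 256 ≡ 20, 36^32 ≡ 20² = 400 ≡ 46. Since 37 = 32 + 4 + 1, 36^37 ≡ 46·4·36: 46·4 = 184 ≡ 7, then 7·36 = 252 ≡ 16. So 36^37 ≡ 16 (mod 59).
Hence h⁻¹(36) = 16.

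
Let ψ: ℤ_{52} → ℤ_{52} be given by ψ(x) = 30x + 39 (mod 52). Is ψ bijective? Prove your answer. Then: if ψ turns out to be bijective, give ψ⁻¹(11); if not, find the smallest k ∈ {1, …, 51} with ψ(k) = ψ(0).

26

We have gcd(30, 52) = 2 > 1. Taking u = 0 and v = 26: ψ(0) = 39 and ψ(26) = 30·26 + 39 = 819 ≡ 39 (mod 52).
So ψ(0) = ψ(26) while 0 ≠ 26, therefore ψ is not injective, hence not bijective.
Since ψ is not bijective, we find the least positive k with ψ(k) = ψ(0): this means 30k ≡ 0 (mod 52), i.e. 52 ∣ 30k. Since gcd(30, 52) = 2, dividing through by 2 this holds exactly when 26 ∣ 15k, and as gcd(15, 26) = 1, exactly when 26 ∣ k.
The smallest positive such k is 26.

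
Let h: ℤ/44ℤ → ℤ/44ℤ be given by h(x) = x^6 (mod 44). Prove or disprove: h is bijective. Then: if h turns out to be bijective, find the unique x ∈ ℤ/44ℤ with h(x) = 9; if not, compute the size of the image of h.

h(10): Repeated squaring mod 44: 10^1 ≡ 10, 10^2 ≡ 10² = 100 ≡ 12, 10^4 ≡ 12² = 144 ≡ 12. Since 6 = 4 + 2, 10^6 ≡ 12·12: 12·12 = 144 ≡ 12. So 10^6 ≡ 12 (mod 44).
h(12): Repeated squaring mod 44: 12^1 ≡ 12, 12^2 ≡ 12² = 144 ≡ 12, 12^4 ≡ 12² = 144 ≡ 12. Since 6 = 4 + 2, 12^6 ≡ 12·12: 12·12 = 144 ≡ 12. So 12^6 ≡ 12 (mod 44).
So h(10) = h(12) = 12 while 10 ≠ 12, so h is not injective, hence not bijective.
Since h is not bijective, we determine |image(h)|. Computing x^6 mod 44 for each x (by repeated squaring, reducing mod 44 at every step), the values h(0), h(1), …, h(43) are: 0, 1, 20, 25, 4, 5, 16, 37, 36, 9, 12, 33, 12, 9, 36, 37, 16, 5, 4, 25, 20, 1, 0, 1, 20, 25, 4, 5, 16, 37, 36, 9, 12, 33, 12, 9, 36, 37, 16, 5, 4, 25, 20, 1.
The distinct values are {0, 1, 4, 5, 9, 12, 16, 20, 25, 33, 36, 37}; there are 12 of them.

12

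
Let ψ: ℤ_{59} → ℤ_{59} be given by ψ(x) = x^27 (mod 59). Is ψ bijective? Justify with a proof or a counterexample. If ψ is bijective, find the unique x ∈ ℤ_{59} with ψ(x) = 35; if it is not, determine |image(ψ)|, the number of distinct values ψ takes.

Since 59 is prime, the nonzero elements of ℤ_{59} form a cyclic group of order 58.
As gcd(27, 58) = 1, raising to the 27th power is a bijection on this group: if u^27 ≡ v^27 then (uv^{−1})^27 = 1, and the only element of order dividing gcd(27, 58) = 1 is 1, so u = v.
With ψ(0) = 0 this makes ψ injective on all of ℤ_{59}, hence bijective (finite equal-size domain and codomain). In particular ψ is bijective.
Since ψ is bijective, we find the preimage of 35. The inverse of x ↦ x^27 on (ℤ_{59})^× is x ↦ x^43, because 27·43 = 1161 = 20·58 + 1 ≡ 1 (mod 58) and x^{58} = 1 for x ≠ 0 (Fermat). So ψ⁻¹(35) = 35^43 mod 59.
Repeated squaring mod 59: 35^1 ≡ 35, 35^2 ≡ 35² = 1225 ≡ 45, 35^4 ≡ 45² = 2025 ≡ 19, 35^8 ≡ 19² = 361 ≡ 7, 35^16 ≡ 7² = 49, 35^32 ≡ 49² = 2401 ≡ 41. Since 43 = 32 + 8 + 2 + 1, 35^43 ≡ 41·7·45·35: 41·7 = 287 ≡ 51, then 51·45 = 2295 ≡ 53, then 53·35 = 1855 ≡ 26. So 35^43 ≡ 26 (mod 59).
Hence ψ⁻¹(35) = 26.

26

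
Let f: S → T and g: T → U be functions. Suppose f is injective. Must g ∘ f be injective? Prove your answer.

No. Take S = T = U = {0, 1}, f = identity (injective), and g(x) = 0 for every x.
Then (g ∘ f)(0) = 0 = (g ∘ f)(1) with 0 ≠ 1, so g ∘ f is not injective.

not injective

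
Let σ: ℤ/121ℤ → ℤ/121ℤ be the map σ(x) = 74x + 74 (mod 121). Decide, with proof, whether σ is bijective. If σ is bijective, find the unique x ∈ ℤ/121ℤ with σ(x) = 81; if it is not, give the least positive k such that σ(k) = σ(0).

5

By definition, injectivity means: for all x_1, x_2 in the domain, σ(x_1) = σ(x_2) implies x_1 = x_2.
Suppose σ(x_1) = σ(x_2) in ℤ/121ℤ. Then 74x_1 + 74 ≡ 74x_2 + 74 (mod 121), hence 74(x_1 − x_2) ≡ 0 (mod 121).
Since gcd(74, 121) = 1, 74 is invertible modulo 121, thus x_1 − x_2 ≡ 0 (mod 121), i.e. x_1 = x_2.
We now compute 74⁻¹ mod 121 explicitly. Euclid's algorithm: 121 = 1·74 + 47, 74 = 1·47 + 27, 47 = 1·27 + 20, 27 = 1·20 + 7, 20 = 2·7 + 6, 7 = 1·6 + 1; back-substituting gives 1 = 18·74 − 11·121, so 74⁻¹ ≡ 18 (mod 121).
Then y ↦ 18(y − 74) is a two-sided inverse to σ, so every y ∈ ℤ/121ℤ has a preimage.
Therefore σ is bijective.
Since σ is bijective, we find σ⁻¹(81): we need 74x ≡ 81 − 74 ≡ 7 (mod 121). Using 74⁻¹ = 18: x ≡ 18·7 = 126 = 1·121 + 5, so x = 5.
Check: σ(5) = 74·5 + 74 = 444 = 3·121 + 81 ≡ 81 (mod 121).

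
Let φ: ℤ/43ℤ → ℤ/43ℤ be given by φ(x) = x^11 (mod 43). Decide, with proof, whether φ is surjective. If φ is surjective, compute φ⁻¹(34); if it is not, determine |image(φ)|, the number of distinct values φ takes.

5

Since 43 is prime, the nonzero elements of ℤ/43ℤ form a cyclic group of order 42.
As gcd(11, 42) = 1, raising to the 11th power is a bijection on this group: if u^11 ≡ v^11 then (uv^{−1})^11 = 1, and the only element of order dividing gcd(11, 42) = 1 is 1, so u = v.
With φ(0) = 0 this makes φ injective on all of ℤ/43ℤ, hence bijective (finite equal-size domain and codomain). In particular φ is surjective.
Since φ is surjective, we find the preimage of 34. The inverse of x ↦ x^11 on (ℤ/43ℤ)^× is x ↦ x^23, because 11·23 = 253 = 6·42 + 1 ≡ 1 (mod 42) and x^{42} = 1 for x ≠ 0 (Fermat). So φ⁻¹(34) = 34^23 mod 43.
Repeated squaring mod 43: 34^1 ≡ 34, 34^2 ≡ 34² = 1156 ≡ 38, 34^4 ≡ 38² = 1444 ≡ 25, 34^8 ≡ 25² = 625 ≡ 23, 34^16 ≡ 23² = 529 ≡ 13. Since 23 = 16 + 4 + 2 + 1, 34^23 ≡ 13·25·38·34: 13·25 = 325 ≡ 24, then 24·38 = 912 ≡ 9, then 9·34 = 306 ≡ 5. So 34^23 ≡ 5 (mod 43).
Hence φ⁻¹(34) = 5.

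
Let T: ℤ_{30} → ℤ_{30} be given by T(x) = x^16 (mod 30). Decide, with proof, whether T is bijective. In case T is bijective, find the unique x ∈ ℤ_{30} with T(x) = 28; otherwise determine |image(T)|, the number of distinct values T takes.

8

T(2): Repeated squaring mod 30: 2^1 ≡ 2, 2^2 ≡ 2² = 4, 2^4 ≡ 4² = 16, 2^8 ≡ 16² = 256 ≡ 16, 2^16 ≡ 16² = 256 ≡ 16. So 2^16 ≡ 16 (mod 30).
T(4): Repeated squaring mod 30: 4^1 ≡ 4, 4^2 ≡ 4² = 16, 4^4 ≡ 16² = 256 ≡ 16, 4^8 ≡ 16² = 256 ≡ 16, 4^16 ≡ 16² = 256 ≡ 16. So 4^16 ≡ 16 (mod 30).
So T(2) = T(4) = 16 while 2 ≠ 4, therefore T is not injective, hence not bijective.
Since T is not bijective, we determine |image(T)|. Computing x^16 mod 30 for each x (by repeated squaring, reducing mod 30 at every step), the values T(0), T(1), …, T(29) are: 0, 1, 16, 21, 16, 25, 6, 1, 16, 21, 10, 1, 6, 1, 16, 15, 16, 1, 6, 1, 10, 21, 16, 1, 6, 25, 16, 21, 16, 1.
The distinct values are {0, 1, 6, 10, 15, 16, 21, 25}; there are 8 of them.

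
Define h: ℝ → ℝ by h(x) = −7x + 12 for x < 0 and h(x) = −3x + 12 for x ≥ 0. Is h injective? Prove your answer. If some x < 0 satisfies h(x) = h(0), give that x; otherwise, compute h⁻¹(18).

Both pieces are strictly decreasing (slopes −7 and −3), so each is injective on its own interval.
The left piece maps (−∞, 0) onto (12, ∞); the right piece maps [0, ∞) onto (−∞, 12].
These images are disjoint, so no value is attained by both pieces. Therefore h is injective.
Because the two images are disjoint, no x < 0 has h(x) = h(0), so we compute h⁻¹(18): 18 lies in (12, ∞), so solve −7x + 12 = 18: x = (18 − 12)/(−7) = −6/7.

-6/7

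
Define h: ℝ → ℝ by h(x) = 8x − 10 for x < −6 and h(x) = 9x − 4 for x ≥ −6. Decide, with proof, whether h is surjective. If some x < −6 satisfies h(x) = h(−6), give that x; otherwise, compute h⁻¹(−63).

Both pieces are strictly increasing (slopes 8 and 9), so each is injective on its own interval.
The left piece maps (−∞, −6) onto (−∞, −58); the right piece maps [−6, ∞) onto [−58, ∞).
These images together cover ℝ, so h is surjective.
Because the two images are disjoint, no x < −6 has h(x) = h(−6), so we compute h⁻¹(−63): −63 lies in (−∞, −58), so solve 8x − 10 = −63: x = (−63 + 10)/8 = −53/8.

-53/8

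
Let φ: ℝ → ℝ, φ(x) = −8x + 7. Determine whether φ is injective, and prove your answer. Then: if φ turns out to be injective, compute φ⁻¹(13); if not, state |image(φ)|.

-3/4

By definition, φ is injective when φ(u) = φ(v) forces u = v.
Suppose φ(u) = φ(v). Then −8u + 7 = −8v + 7, therefore −8u = −8v, hence u = v.
Therefore φ is injective.
Since φ is injective, we compute φ⁻¹(13) = (13 − 7)/(−8) = −3/4.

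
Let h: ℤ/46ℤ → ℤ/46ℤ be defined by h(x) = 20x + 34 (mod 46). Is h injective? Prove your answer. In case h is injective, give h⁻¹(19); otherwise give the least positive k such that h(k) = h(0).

Recall: h is injective if h(a) = h(b) implies a = b.
We have gcd(20, 46) = 2 > 1. Taking a = 0 and b = 23: h(0) = 34 and h(23) = 20·23 + 34 = 494 ≡ 34 (mod 46).
So h(0) = h(23) while 0 ≠ 23, thus h is not injective.
Since h is not injective, we find the least positive k with h(k) = h(0): this means 20k ≡ 0 (mod 46), i.e. 46 ∣ 20k. Since gcd(20, 46) = 2, dividing through by 2 this holds exactly when 23 ∣ 10k, and as gcd(10, 23) = 1, exactly when 23 ∣ k.
The smallest positive such k is 23.

23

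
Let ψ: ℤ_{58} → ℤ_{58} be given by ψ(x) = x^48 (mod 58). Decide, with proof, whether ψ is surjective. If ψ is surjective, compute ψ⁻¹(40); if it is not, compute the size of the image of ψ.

16

ψ(3): Repeated squaring mod 58: 3^1 ≡ 3, 3^2 ≡ 3² = 9, 3^4 ≡ 9² = 81 ≡ 23, 3^8 ≡ 23² = 529 ≡ 7, 3^16 ≡ 7² = 49, 3^32 ≡ 49² = 2401 ≡ 23. Since 48 = 32 + 16, 3^48 ≡ 23·49: 23·49 = 1127 ≡ 25. So 3^48 ≡ 25 (mod 58).
ψ(7): Repeated squaring mod 58: 7^1 ≡ 7, 7^2 ≡ 7² = 49, 7^4 ≡ 49² = 2401 ≡ 23, 7^8 ≡ 23² = 529 ≡ 7, 7^16 ≡ 7² = 49, 7^32 ≡ 49² = 2401 ≡ 23. Since 48 = 32 + 16, 7^48 ≡ 23·49: 23·49 = 1127 ≡ 25. So 7^48 ≡ 25 (mod 58).
So ψ(3) = ψ(7) = 25 while 3 ≠ 7, so ψ is not injective.
A non-injective map from the 58-element set ℤ_{58} to itself takes at most 57 distinct values, so it cannot be surjective. Hence ψ is not surjective.
Since ψ is not surjective, we determine |image(ψ)|. Computing x^48 mod 58 for each x (by repeated squaring, reducing mod 58 at every step), the values ψ(0), ψ(1), …, ψ(57) are: 0, 1, 52, 25, 36, 23, 24, 25, 16, 45, 36, 49, 30, 49, 24, 53, 20, 1, 20, 7, 16, 45, 54, 53, 52, 7, 54, 23, 30, 29, 30, 23, 54, 7, 52, 53, 54, 45, 16, 7, 20, 1, 20, 53, 24, 49, 30, 49, 36, 45, 16, 25, 24, 23, 36, 25, 52, 1.
The distinct values are {0, 1, 7, 16, 20, 23, 24, 25, 29, 30, 36, 45, 49, 52, 53, 54}; there are 16 of them.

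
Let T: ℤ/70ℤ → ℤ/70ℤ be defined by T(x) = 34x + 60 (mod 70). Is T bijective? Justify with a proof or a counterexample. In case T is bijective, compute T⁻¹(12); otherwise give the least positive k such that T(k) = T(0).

Recall: T is injective if T(s) = T(t) implies s = t.
We have gcd(34, 70) = 2 > 1. Taking s = 0 and t = 35: T(0) = 60 and T(35) = 34·35 + 60 = 1250 ≡ 60 (mod 70).
So T(0) = T(35) while 0 ≠ 35, hence T is not injective, hence not bijective.
Since T is not bijective, we find the least positive k with T(k) = T(0): this means 34k ≡ 0 (mod 70), i.e. 70 ∣ 34k. Since gcd(34, 70) = 2, dividing through by 2 this holds exactly when 35 ∣ 17k, and as gcd(17, 35) = 1, exactly when 35 ∣ k.
The smallest positive such k is 35.

35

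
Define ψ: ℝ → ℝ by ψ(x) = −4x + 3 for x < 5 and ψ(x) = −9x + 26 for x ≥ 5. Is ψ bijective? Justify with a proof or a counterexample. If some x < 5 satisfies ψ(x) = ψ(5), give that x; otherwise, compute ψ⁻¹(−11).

7/2

Both pieces are strictly decreasing (slopes −4 and −9), so each is injective on its own interval.
The left piece maps (−∞, 5) onto (−17, ∞); the right piece maps [5, ∞) onto (−∞, −19].
The images leave a gap (−17 has no preimage), so ψ is not surjective, hence not bijective.
Because the two images are disjoint, no x < 5 has ψ(x) = ψ(5), so we compute ψ⁻¹(−11): −11 lies in (−17, ∞), so solve −4x + 3 = −11: x = (−11 − 3)/(−4) = 7/2.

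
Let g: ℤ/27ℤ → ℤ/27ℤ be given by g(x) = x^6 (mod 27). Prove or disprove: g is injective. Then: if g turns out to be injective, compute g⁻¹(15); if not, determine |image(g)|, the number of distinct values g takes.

4

g(0) = 0^6 = 0.
g(3): Repeated squaring mod 27: 3^1 ≡ 3, 3^2 ≡ 3² = 9, 3^4 ≡ 9² = 81 ≡ 0. Since 6 = 4 + 2, 3^6 ≡ 0·9: 0·9 = 0. So 3^6 ≡ 0 (mod 27).
So g(0) = g(3) = 0 while 0 ≠ 3, therefore g is not injective.
Since g is not injective, we determine |image(g)|. Computing x^6 mod 27 for each x (by repeated squaring, reducing mod 27 at every step), the values g(0), g(1), …, g(26) are: 0, 1, 10, 0, 19, 19, 0, 10, 1, 0, 1, 10, 0, 19, 19, 0, 10, 1, 0, 1, 10, 0, 19, 19, 0, 10, 1.
The distinct values are {0, 1, 10, 19}; there are 4 of them.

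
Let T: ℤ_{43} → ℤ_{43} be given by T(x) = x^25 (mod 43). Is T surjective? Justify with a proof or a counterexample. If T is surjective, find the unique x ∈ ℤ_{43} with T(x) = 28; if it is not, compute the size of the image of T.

26

Since 43 is prime, the nonzero elements of ℤ_{43} form a cyclic group of order 42.
As gcd(25, 42) = 1, raising to the 25th power is a bijection on this group: if u^25 ≡ v^25 then (uv^{−1})^25 = 1, and the only element of order dividing gcd(25, 42) = 1 is 1, so u = v.
With T(0) = 0 this makes T injective on all of ℤ_{43}, hence bijective (finite equal-size domain and codomain). In particular T is surjective.
Since T is surjective, we find the preimage of 28. The inverse of x ↦ x^25 on (ℤ_{43})^× is x ↦ x^37, because 25·37 = 925 = 22·42 + 1 ≡ 1 (mod 42) and x^{42} = 1 for x ≠ 0 (Fermat). So T⁻¹(28) = 28^37 mod 43.
Repeated squaring mod 43: 28^1 ≡ 28, 28^2 ≡ 28² = 784 ≡ 10, 28^4 ≡ 10² = 100 ≡ 14, 28^8 ≡ 14² = 196 ≡ 24, 28^16 ≡ 24² = 576 ≡ 17, 28^32 ≡ 17² = 289 ≡ 31. Since 37 = 32 + 4 + 1, 28^37 ≡ 31·14·28: 31·14 = 434 ≡ 4, then 4·28 = 112 ≡ 26. So 28^37 ≡ 26 (mod 43).
Hence T⁻¹(28) = 26.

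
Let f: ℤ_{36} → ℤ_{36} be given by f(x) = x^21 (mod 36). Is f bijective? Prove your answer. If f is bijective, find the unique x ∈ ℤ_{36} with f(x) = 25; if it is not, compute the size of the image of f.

9

f(0) = 0^21 = 0.
f(6): Repeated squaring mod 36: 6^1 ≡ 6, 6^2 ≡ 6² = 36 ≡ 0, 6^4 ≡ 0² = 0, 6^8 ≡ 0² = 0, 6^16 ≡ 0² = 0. Since 21 = 16 + 4 + 1, 6^21 ≡ 0·0·6: 0·0 = 0, then 0·6 = 0. So 6^21 ≡ 0 (mod 36).
So f(0) = f(6) = 0 while 0 ≠ 6, hence f is not injective, hence not bijective.
Since f is not bijective, we determine |image(f)|. Computing x^21 mod 36 for each x (by repeated squaring, reducing mod 36 at every step), the values f(0), f(1), …, f(35) are: 0, 1, 8, 27, 28, 17, 0, 19, 8, 9, 28, 35, 0, 1, 8, 27, 28, 17, 0, 19, 8, 9, 28, 35, 0, 1, 8, 27, 28, 17, 0, 19, 8, 9, 28, 35.
The distinct values are {0, 1, 8, 9, 17, 19, 27, 28, 35}; there are 9 of them.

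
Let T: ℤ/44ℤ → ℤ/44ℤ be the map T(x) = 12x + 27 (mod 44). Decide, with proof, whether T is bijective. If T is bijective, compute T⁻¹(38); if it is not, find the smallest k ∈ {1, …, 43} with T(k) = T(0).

11

We have gcd(12, 44) = 4 > 1. Taking a = 0 and b = 11: T(0) = 27 and T(11) = 12·11 + 27 = 159 ≡ 27 (mod 44).
So T(0) = T(11) while 0 ≠ 11, therefore T is not injective, hence not bijective.
Since T is not bijective, we find the least positive k with T(k) = T(0): this means 12k ≡ 0 (mod 44), i.e. 44 ∣ 12k. Since gcd(12, 44) = 4, dividing through by 4 this holds exactly when 11 ∣ 3k, and as gcd(3, 11) = 1, exactly when 11 ∣ k.
The smallest positive such k is 11.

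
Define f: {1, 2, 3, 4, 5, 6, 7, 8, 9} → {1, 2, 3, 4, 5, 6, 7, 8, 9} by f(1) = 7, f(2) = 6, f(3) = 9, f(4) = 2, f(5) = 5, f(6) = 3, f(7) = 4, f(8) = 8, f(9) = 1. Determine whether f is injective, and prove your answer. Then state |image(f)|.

9

The values f(1), …, f(9) are 7, 6, 9, 2, 5, 3, 4, 8, 1 — all distinct.
So f(u) = f(v) only when u = v, and f is injective.
The image of f is {1, 2, 3, 4, 5, 6, 7, 8, 9}, which has 9 elements.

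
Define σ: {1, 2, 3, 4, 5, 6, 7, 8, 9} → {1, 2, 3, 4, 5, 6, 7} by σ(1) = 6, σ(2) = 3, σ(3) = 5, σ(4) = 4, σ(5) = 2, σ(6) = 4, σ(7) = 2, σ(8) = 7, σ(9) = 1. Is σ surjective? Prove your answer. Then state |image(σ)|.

7

Every element of the codomain has a preimage: 1 = σ(9), 2 = σ(5), 3 = σ(2), 4 = σ(4), 5 = σ(3), 6 = σ(1), 7 = σ(8).
So σ is surjective.
The image of σ is {1, 2, 3, 4, 5, 6, 7}, which has 7 elements.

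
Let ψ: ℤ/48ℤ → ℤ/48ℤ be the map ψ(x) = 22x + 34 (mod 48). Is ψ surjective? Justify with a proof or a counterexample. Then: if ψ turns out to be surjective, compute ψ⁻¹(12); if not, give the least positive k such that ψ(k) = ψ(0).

24

Since gcd(22, 48) = 2, we have 22x ≡ 0 (mod 2) for all x, so ψ(x) ≡ 0 (mod 2).
But 1 ≢ 0 (mod 2), so 1 ∈ ℤ/48ℤ has no preimage. Thus ψ is not surjective.
Since ψ is not surjective, we find the least positive k with ψ(k) = ψ(0): this means 22k ≡ 0 (mod 48), i.e. 48 ∣ 22k. Since gcd(22, 48) = 2, dividing through by 2 this holds exactly when 24 ∣ 11k, and as gcd(11, 24) = 1, exactly when 24 ∣ k.
The smallest positive such k is 24.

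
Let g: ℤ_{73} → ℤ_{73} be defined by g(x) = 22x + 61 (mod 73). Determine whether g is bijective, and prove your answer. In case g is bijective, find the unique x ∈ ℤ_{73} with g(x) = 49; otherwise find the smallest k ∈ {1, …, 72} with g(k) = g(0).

Suppose g(u) = g(v) in ℤ_{73}. Then 22u + 61 ≡ 22v + 61 (mod 73), therefore 22(u − v) ≡ 0 (mod 73).
Since gcd(22, 73) = 1, 22 is invertible modulo 73, thus u − v ≡ 0 (mod 73), i.e. u = v.
We now compute 22⁻¹ mod 73 explicitly. Euclid's algorithm: 73 = 3·22 + 7, 22 = 3·7 + 1; back-substituting gives 1 = 10·22 − 3·73, so 22⁻¹ ≡ 10 (mod 73).
For any y ∈ ℤ_{73}, x = 10(y − 61) mod 73 satisfies g(x) = 22·10(y − 61) + 61 ≡ y (since 22·10 ≡ 1 mod 73). So every y has a preimage.
Therefore g is bijective.
Since g is bijective, we find g⁻¹(49): we need 22x ≡ 49 − 61 ≡ 61 (mod 73). Using 22⁻¹ = 10: x ≡ 10·61 = 610 = 8·73 + 26, so x = 26.
Check: g(26) = 22·26 + 61 = 633 = 8·73 + 49 ≡ 49 (mod 73).

26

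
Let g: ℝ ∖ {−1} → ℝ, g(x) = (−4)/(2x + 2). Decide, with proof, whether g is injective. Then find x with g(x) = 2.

-2

Suppose g(a) = g(b). Cross-multiplying: (−4)(2b + 2) = (−4)(2a + 2).
Expanding both sides and cancelling the symmetric terms leaves 8·(a − b) = 0. Since 8 ≠ 0, a = b. Hence g is injective.
Solving g(x) = 2: cross-multiplying gives −4 = 2(2x + 2), which rearranges to −4x = 8, so x = −2.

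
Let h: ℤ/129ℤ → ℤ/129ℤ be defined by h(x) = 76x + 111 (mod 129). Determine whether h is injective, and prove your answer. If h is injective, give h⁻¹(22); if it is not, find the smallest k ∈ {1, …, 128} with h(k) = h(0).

82

By definition, injectivity means: for all s, t in the domain, h(s) = h(t) implies s = t.
Suppose h(s) = h(t) in ℤ/129ℤ. Then 76s + 111 ≡ 76t + 111 (mod 129), thus 76(s − t) ≡ 0 (mod 129).
Since gcd(76, 129) = 1, 76 is invertible modulo 129, thus s − t ≡ 0 (mod 129), i.e. s = t.
So h is injective.
We now compute 76⁻¹ mod 129 explicitly. Euclid's algorithm: 129 = 1·76 + 53, 76 = 1·53 + 23, 53 = 2·23 + 7, 23 = 3·7 + 2, 7 = 3·2 + 1; back-substituting gives 1 = 73·76 − 43·129, so 76⁻¹ ≡ 73 (mod 129).
Since h is injective, we compute h⁻¹(22): solve 76x + 111 ≡ 22 (mod 129), i.e. 76x ≡ 40 (mod 129).
Multiplying by 76⁻¹ = 73 gives x ≡ 73·40 = 2920 = 22·129 + 82 ≡ 82 (mod 129).
Check: h(82) = 76·82 + 111 = 6343 = 49·129 + 22 ≡ 22 (mod 129).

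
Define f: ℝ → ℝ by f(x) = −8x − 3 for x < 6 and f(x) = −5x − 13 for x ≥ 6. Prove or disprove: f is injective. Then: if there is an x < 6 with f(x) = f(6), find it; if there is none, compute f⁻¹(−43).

Both pieces are strictly decreasing (slopes −8 and −5), so each is injective on its own interval.
The left piece maps (−∞, 6) onto (−51, ∞); the right piece maps [6, ∞) onto (−∞, −43].
These images overlap. In particular f(6) = −43 (right piece), and solving −8x − 3 = −43 on the left piece gives x = 5 < 6.
So f(5) = f(6) with 5 ≠ 6, and f is not injective. This x = 5 is the requested value below 6.

5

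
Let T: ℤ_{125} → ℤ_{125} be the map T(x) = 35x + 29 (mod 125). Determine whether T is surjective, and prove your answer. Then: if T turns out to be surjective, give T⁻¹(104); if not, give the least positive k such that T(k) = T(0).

Since gcd(35, 125) = 5, we have 35x ≡ 0 (mod 5) for all x, so T(x) ≡ 4 (mod 5).
But 0 ≢ 4 (mod 5), so 0 ∈ ℤ_{125} has no preimage. Therefore T is not surjective.
Since T is not surjective, we find the least positive k with T(k) = T(0): this means 35k ≡ 0 (mod 125), i.e. 125 ∣ 35k. Since gcd(35, 125) = 5, dividing through by 5 this holds exactly when 25 ∣ 7k, and as gcd(7, 25) = 1, exactly when 25 ∣ k.
The smallest positive such k is 25.

25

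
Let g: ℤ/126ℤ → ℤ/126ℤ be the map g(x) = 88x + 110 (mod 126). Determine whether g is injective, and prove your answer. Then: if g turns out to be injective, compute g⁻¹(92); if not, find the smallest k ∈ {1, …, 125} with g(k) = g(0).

63

Recall that g is injective if g(x_1) = g(x_2) implies x_1 = x_2.
We have gcd(88, 126) = 2 > 1. Taking x_1 = 0 and x_2 = 63: g(0) = 110 and g(63) = 88·63 + 110 = 5654 ≡ 110 (mod 126).
So g(0) = g(63) while 0 ≠ 63, thus g is not injective.
Since g is not injective, we find the least positive k with g(k) = g(0): this means 88k ≡ 0 (mod 126), i.e. 126 ∣ 88k. Since gcd(88, 126) = 2, dividing through by 2 this holds exactly when 63 ∣ 44k, and as gcd(44, 63) = 1, exactly when 63 ∣ k.
The smallest positive such k is 63.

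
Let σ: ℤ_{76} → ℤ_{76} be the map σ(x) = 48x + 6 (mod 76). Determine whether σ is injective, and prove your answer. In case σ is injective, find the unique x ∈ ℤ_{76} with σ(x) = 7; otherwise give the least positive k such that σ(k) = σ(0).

Recall that σ is injective if σ(a) = σ(b) implies a = b.
We have gcd(48, 76) = 4 > 1. Taking a = 0 and b = 19: σ(0) = 6 and σ(19) = 48·19 + 6 = 918 ≡ 6 (mod 76).
So σ(0) = σ(19) while 0 ≠ 19, thus σ is not injective.
Since σ is not injective, we find the least positive k with σ(k) = σ(0): this means 48k ≡ 0 (mod 76), i.e. 76 ∣ 48k. Since gcd(48, 76) = 4, dividing through by 4 this holds exactly when 19 ∣ 12k, and as gcd(12, 19) = 1, exactly when 19 ∣ k.
The smallest positive such k is 19.

19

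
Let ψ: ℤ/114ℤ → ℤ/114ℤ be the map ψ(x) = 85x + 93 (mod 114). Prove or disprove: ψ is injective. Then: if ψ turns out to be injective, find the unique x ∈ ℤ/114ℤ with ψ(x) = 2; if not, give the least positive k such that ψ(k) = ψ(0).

If ψ(a) = ψ(b), then 85a ≡ 85b (mod 114). Because gcd(85, 114) = 1, we may cancel 85 to get a ≡ b (mod 114).
Thus ψ is injective.
We now compute 85⁻¹ mod 114 explicitly. Euclid's algorithm: 114 = 1·85 + 29, 85 = 2·29 + 27, 29 = 1·27 + 2, 27 = 13·2 + 1; back-substituting gives 1 = 55·85 − 41·114, so 85⁻¹ ≡ 55 (mod 114).
Since ψ is injective, we find ψ⁻¹(2): we need 85x ≡ 2 − 93 ≡ 23 (mod 114). Using 85⁻¹ = 55: x ≡ 55·23 = 1265 = 11·114 + 11, so x = 11.
Check: ψ(11) = 85·11 + 93 = 1028 = 9·114 + 2 ≡ 2 (mod 114).

11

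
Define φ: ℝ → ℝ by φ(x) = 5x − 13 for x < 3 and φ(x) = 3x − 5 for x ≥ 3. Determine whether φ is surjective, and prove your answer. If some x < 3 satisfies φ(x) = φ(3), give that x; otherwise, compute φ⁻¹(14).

19/3

Both pieces are strictly increasing (slopes 5 and 3), so each is injective on its own interval.
The left piece maps (−∞, 3) onto (−∞, 2); the right piece maps [3, ∞) onto [4, ∞).
The union (−∞, 2) ∪ [4, ∞) omits the interval between 2 and 4; in particular 2 has no preimage. So φ is not surjective.
Because the two images are disjoint, no x < 3 has φ(x) = φ(3), so we compute φ⁻¹(14): 14 lies in [4, ∞), so solve 3x − 5 = 14: x = (14 + 5)/3 = 19/3.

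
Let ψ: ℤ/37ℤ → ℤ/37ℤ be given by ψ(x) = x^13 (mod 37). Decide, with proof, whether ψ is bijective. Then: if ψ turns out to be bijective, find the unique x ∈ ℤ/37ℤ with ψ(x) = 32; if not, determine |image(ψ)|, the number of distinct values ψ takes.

Since 37 is prime, the nonzero elements of ℤ/37ℤ form a cyclic group of order 36.
As gcd(13, 36) = 1, raising to the 13th power is a bijection on this group: if a^13 ≡ b^13 then (ab^{−1})^13 = 1, and the only element of order dividing gcd(13, 36) = 1 is 1, so a = b.
With ψ(0) = 0 this makes ψ injective on all of ℤ/37ℤ, hence bijective (finite equal-size domain and codomain). In particular ψ is bijective.
Since ψ is bijective, we find the preimage of 32. The inverse of x ↦ x^13 on (ℤ/37ℤ)^× is x ↦ x^25, because 13·25 = 325 = 9·36 + 1 ≡ 1 (mod 36) and x^{36} = 1 for x ≠ 0 (Fermat). So ψ⁻¹(32) = 32^25 mod 37.
Repeated squaring mod 37: 32^1 ≡ 32, 32^2 ≡ 32² = 1024 ≡ 25, 32^4 ≡ 25² = 625 ≡ 33, 32^8 ≡ 33² = 1089 ≡ 16, 32^16 ≡ 16² = 256 ≡ 34. Since 25 = 16 + 8 + 1, 32^25 ≡ 34·16·32: 34·16 = 544 ≡ 26, then 26·32 = 832 ≡ 18. So 32^25 ≡ 18 (mod 37).
Hence ψ⁻¹(32) = 18.

18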